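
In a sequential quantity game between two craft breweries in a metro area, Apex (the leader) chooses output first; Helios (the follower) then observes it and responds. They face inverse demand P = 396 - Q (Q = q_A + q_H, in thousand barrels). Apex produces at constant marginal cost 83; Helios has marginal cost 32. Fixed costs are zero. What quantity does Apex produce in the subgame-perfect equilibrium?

131

Solve by backward induction. Given q_A, the follower Helios maximises π_H = (396 - q_A - q_H)q_H - 32q_H.
Setting the follower's marginal profit to zero, 364 - q_A - 2q_H = 0, i.e. q_H = (364 - q_A)/2.
Apex substitutes q_H(q_A) into its own profit: π_A = q_A(396 - q_A - (364 - q_A)/2) - 83q_A = (214 - (1/2)q_A)q_A - 83q_A.
The leader's first-order condition 131 - q_A = 0 yields q_A = 131.
Then q_H = (364 - 131)/2 = 233/2.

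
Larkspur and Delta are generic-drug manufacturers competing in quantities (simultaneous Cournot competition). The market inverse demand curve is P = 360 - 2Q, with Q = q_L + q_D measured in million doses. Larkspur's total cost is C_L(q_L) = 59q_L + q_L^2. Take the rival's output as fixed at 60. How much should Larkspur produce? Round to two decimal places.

30.17

With the rival's output fixed at 60, Larkspur's profit is π_L = (360 - 2·60 - 2q_L)q_L - (59q_L + q_L²) = (240 - 2q_L)q_L - (59q_L + q_L²).
∂π_L/∂q_L = 181 - 6q_L = 0, so q_L = 181/6.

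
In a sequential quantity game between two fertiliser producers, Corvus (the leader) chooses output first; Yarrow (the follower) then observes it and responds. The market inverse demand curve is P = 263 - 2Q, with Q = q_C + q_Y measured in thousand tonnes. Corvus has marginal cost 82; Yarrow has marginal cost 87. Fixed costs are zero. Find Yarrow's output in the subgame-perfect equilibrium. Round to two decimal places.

The follower Yarrow best-responds to any q_C: π_Y = (263 - 2Q)q_Y - 87q_Y.
Follower FOC: 176 - 2q_C - 4q_Y = 0, so q_Y(q_C) = (176 - 2q_C)/4.
The leader anticipates this reaction. Substituting into P = 263 - 2Q gives P = 175 - q_C, so π_C = (175 - q_C)q_C - 82q_C.
Maximising: ∂π_C/∂q_C = 93 - 2q_C = 0, giving q_C = 93/2.
Then q_Y = (176 - 2·(93/2))/4 = 83/4.

20.75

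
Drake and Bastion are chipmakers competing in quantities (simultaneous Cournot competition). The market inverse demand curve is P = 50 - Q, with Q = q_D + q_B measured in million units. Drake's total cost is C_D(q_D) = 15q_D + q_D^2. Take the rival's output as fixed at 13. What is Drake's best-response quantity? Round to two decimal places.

5.50

With the rival's output fixed at 13, Drake's profit is π_D = (50 - 13 - q_D)q_D - (15q_D + q_D²) = (37 - q_D)q_D - (15q_D + q_D²).
∂π_D/∂q_D = 22 - 4q_D = 0, so q_D = 11/2.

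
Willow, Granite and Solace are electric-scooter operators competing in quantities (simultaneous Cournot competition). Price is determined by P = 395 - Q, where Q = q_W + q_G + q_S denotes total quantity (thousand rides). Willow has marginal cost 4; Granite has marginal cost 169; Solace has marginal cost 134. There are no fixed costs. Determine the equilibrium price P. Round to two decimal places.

Willow's profit: π_W = (395 - Q)q_W - (4q_W). Setting ∂π_W/∂q_W = 0: 391 - 2q_W - (q_G + q_S) = 0.
Granite's first-order condition: 226 - 2q_G - (q_W + q_S) = 0.
Solace's profit: π_S = (395 - Q)q_S - (134q_S). Setting ∂π_S/∂q_S = 0: 261 - 2q_S - (q_W + q_G) = 0.
Adding the 3 first-order conditions: 878 − 4Q = 0, so Q = 439/2.
Back-substituting: q_W = (391 − 439/2) = 343/2, q_G = (226 − 439/2) = 13/2, q_S = (261 − 439/2) = 83/2.
Total output Q = 439/2, so price P = 395 - 439/2 = 351/2.

175.50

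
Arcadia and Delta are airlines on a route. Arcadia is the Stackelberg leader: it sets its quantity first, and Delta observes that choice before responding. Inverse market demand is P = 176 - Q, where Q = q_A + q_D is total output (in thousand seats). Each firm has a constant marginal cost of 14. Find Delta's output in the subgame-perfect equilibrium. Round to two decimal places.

40.50

The follower Delta best-responds to any q_A: π_D = (176 - Q)q_D - 14q_D.
Follower FOC: 162 - q_A - 2q_D = 0, so q_D(q_A) = (162 - q_A)/2.
Arcadia substitutes q_D(q_A) into its own profit: π_A = q_A(176 - q_A - (162 - q_A)/2) - 14q_A = (95 - (1/2)q_A)q_A - 14q_A.
The leader's first-order condition 81 - q_A = 0 yields q_A = 81.
Then q_D = (162 - 81)/2 = 81/2.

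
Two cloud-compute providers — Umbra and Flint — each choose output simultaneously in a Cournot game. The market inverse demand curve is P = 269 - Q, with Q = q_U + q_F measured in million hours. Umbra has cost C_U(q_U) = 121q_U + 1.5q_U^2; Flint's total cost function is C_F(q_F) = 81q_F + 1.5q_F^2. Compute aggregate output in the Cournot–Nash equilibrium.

56

Umbra's profit: π_U = (269 - Q)q_U - (121q_U + (3/2)q_U²). Setting ∂π_U/∂q_U = 0: 148 - 5q_U - (q_F) = 0.
Flint's profit: π_F = (269 - Q)q_F - (81q_F + (3/2)q_F²). Setting ∂π_F/∂q_F = 0: 188 - 5q_F - (q_U) = 0.
Rearranging gives the reaction functions q_U = (148 - q_F)/5 and q_F = (188 - q_U)/5.
Substituting one into the other gives q_U = 23 and q_F = 33.
Total output Q = 23 + 33 = 56.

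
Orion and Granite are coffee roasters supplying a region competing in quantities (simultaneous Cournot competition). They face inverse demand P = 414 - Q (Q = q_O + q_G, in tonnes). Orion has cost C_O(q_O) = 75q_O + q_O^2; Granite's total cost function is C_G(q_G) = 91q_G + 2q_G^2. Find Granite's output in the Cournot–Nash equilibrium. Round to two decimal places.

Orion's profit: π_O = (414 - Q)q_O - (75q_O + q_O²). Setting ∂π_O/∂q_O = 0: 339 - 4q_O - (q_G) = 0.
Granite's first-order condition: 323 - 6q_G - (q_O) = 0.
Rearranging gives the reaction functions q_O = (339 - q_G)/4 and q_G = (323 - q_O)/6.
Solving the pair: q_O = 1711/23, q_G = 953/23.

41.43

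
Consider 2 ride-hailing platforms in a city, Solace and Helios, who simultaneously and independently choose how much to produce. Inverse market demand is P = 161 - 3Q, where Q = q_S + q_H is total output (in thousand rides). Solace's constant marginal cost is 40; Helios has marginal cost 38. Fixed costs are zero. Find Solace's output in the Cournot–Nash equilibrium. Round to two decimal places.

13.22

Solace's profit: π_S = (161 - 3Q)q_S - (40q_S). Setting ∂π_S/∂q_S = 0: 121 - 6q_S - 3(q_H) = 0.
Helios's first-order condition: 123 - 6q_H - 3(q_S) = 0.
Best responses: q_S = (121 - 3q_H)/6, q_H = (123 - 3q_S)/6.
Solving the pair: q_S = 119/9, q_H = 125/9.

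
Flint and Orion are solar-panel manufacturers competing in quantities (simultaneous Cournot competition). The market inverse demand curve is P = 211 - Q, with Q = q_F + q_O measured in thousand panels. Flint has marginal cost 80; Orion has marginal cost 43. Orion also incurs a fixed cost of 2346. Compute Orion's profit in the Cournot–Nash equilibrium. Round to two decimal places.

2323.44

Flint's profit: π_F = (211 - Q)q_F - (80q_F). Setting ∂π_F/∂q_F = 0: 131 - 2q_F - (q_O) = 0.
Orion's profit: π_O = (211 - Q)q_O - (43q_O). Setting ∂π_O/∂q_O = 0: 168 - 2q_O - (q_F) = 0.
Best responses: q_F = (131 - q_O)/2, q_O = (168 - q_F)/2.
Solving the pair: q_F = 94/3, q_O = 205/3.
Price P = 211 - 299/3 = 334/3.
Orion's profit: (334/3 - 43)·(205/3) - 2346 = 2323.4444.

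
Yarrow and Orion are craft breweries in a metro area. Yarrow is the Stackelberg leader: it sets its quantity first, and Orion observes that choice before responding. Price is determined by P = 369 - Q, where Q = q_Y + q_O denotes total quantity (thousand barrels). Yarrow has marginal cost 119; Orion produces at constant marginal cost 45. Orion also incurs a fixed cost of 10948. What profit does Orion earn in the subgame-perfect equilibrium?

The follower Orion best-responds to any q_Y: π_O = (369 - Q)q_O - 45q_O.
Follower FOC: 324 - q_Y - 2q_O = 0, so q_O(q_Y) = (324 - q_Y)/2.
The leader anticipates this reaction. Substituting into P = 369 - Q gives P = 207 - (1/2)q_Y, so π_Y = (207 - (1/2)q_Y)q_Y - 119q_Y.
Leader FOC: 88 - q_Y = 0, so q_Y = 88.
Then q_O = (324 - 88)/2 = 118.
Price P = 369 - 206 = 163.
Orion's profit: (163 - 45)·118 - 10948 = 2976.

2976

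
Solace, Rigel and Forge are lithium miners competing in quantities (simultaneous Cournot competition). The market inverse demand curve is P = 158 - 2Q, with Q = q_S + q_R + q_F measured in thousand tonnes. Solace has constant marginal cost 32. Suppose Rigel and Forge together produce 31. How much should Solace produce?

With rivals' combined output fixed at 31, Solace's profit is π_S = (158 - 2·31 - 2q_S)q_S - (32q_S) = (96 - 2q_S)q_S - (32q_S).
∂π_S/∂q_S = 64 - 4q_S = 0, so q_S = 16.

16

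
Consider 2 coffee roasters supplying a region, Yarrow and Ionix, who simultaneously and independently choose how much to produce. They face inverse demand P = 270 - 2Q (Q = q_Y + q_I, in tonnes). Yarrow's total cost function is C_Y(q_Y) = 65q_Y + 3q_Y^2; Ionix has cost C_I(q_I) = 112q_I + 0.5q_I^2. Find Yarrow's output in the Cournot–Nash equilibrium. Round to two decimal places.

Yarrow's profit: π_Y = (270 - 2Q)q_Y - (65q_Y + 3q_Y²). Setting ∂π_Y/∂q_Y = 0: 205 - 10q_Y - 2(q_I) = 0.
Ionix's first-order condition: 158 - 5q_I - 2(q_Y) = 0.
Rearranging gives the reaction functions q_Y = (205 - 2q_I)/10 and q_I = (158 - 2q_Y)/5.
Substituting one into the other gives q_Y = 709/46 and q_I = 585/23.

15.41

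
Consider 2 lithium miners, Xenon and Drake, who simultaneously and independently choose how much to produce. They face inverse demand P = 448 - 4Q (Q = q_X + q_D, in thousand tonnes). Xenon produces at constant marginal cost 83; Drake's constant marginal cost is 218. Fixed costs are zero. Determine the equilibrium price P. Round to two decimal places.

Xenon's profit: π_X = (448 - 4Q)q_X - (83q_X). Setting ∂π_X/∂q_X = 0: 365 - 8q_X - 4(q_D) = 0.
Drake's profit: π_D = (448 - 4Q)q_D - (218q_D). Setting ∂π_D/∂q_D = 0: 230 - 8q_D - 4(q_X) = 0.
Rearranging gives the reaction functions q_X = (365 - 4q_D)/8 and q_D = (230 - 4q_X)/8.
Substituting one into the other gives q_X = 125/3 and q_D = 95/12.
Total output Q = 595/12, so price P = 448 - 4·(595/12) = 749/3.

249.67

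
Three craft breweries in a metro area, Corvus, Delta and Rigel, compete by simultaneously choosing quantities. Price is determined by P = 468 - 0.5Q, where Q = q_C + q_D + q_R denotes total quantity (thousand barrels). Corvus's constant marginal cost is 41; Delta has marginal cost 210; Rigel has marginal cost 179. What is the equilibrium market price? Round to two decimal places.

224.50

Corvus's profit: π_C = (468 - 0.5Q)q_C - (41q_C). Setting ∂π_C/∂q_C = 0: 427 - q_C - (1/2)(q_D + q_R) = 0.
Delta's first-order condition: 258 - q_D - (1/2)(q_C + q_R) = 0.
Rigel's profit: π_R = (468 - 0.5Q)q_R - (179q_R). Setting ∂π_R/∂q_R = 0: 289 - q_R - (1/2)(q_C + q_D) = 0.
Adding the 3 first-order conditions: 974 − 2Q = 0, so Q = 487.
Back-substituting: q_C = (427 − 487/2)/(1/2) = 367, q_D = (258 − 487/2)/(1/2) = 29, q_R = (289 − 487/2)/(1/2) = 91.
Total output Q = 487, so price P = 468 - (1/2)·487 = 449/2.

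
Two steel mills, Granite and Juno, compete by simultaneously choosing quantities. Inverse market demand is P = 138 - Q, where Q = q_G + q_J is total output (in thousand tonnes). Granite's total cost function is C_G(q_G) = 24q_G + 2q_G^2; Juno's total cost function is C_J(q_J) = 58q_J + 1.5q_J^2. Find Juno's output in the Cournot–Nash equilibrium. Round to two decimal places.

12.62

Granite's profit: π_G = (138 - Q)q_G - (24q_G + 2q_G²). Setting ∂π_G/∂q_G = 0: 114 - 6q_G - (q_J) = 0.
Juno's first-order condition: 80 - 5q_J - (q_G) = 0.
So q_G = (114 - q_J)/6 and q_J = (80 - q_G)/5.
Solving the pair: q_G = 490/29, q_J = 366/29.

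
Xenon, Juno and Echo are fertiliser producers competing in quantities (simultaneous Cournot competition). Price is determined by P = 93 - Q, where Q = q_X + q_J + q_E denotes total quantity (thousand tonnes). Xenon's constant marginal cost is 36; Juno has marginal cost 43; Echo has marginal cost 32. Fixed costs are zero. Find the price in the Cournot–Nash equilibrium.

51

Xenon's profit: π_X = (93 - Q)q_X - (36q_X). Setting ∂π_X/∂q_X = 0: 57 - 2q_X - (q_J + q_E) = 0.
Juno's profit: π_J = (93 - Q)q_J - (43q_J). Setting ∂π_J/∂q_J = 0: 50 - 2q_J - (q_X + q_E) = 0.
Echo's first-order condition: 61 - 2q_E - (q_X + q_J) = 0.
Adding the 3 first-order conditions: 168 − 4Q = 0, so Q = 42.
Back-substituting: q_X = (57 − 42) = 15, q_J = (50 − 42) = 8, q_E = (61 − 42) = 19.
Total output Q = 42, so price P = 93 - 42 = 51.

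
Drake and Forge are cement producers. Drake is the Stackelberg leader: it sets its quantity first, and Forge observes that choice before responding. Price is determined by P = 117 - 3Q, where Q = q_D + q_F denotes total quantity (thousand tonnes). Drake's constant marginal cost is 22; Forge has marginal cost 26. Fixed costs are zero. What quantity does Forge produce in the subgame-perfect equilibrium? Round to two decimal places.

6.92

Solve by backward induction. Given q_D, the follower Forge maximises π_F = (117 - 3q_D - 3q_F)q_F - 26q_F.
Follower FOC: 91 - 3q_D - 6q_F = 0, so q_F(q_D) = (91 - 3q_D)/6.
Drake substitutes q_F(q_D) into its own profit: π_D = q_D(117 - 3q_D - (91 - 3q_D)/2) - 22q_D = (143/2 - (3/2)q_D)q_D - 22q_D.
Maximising: ∂π_D/∂q_D = 99/2 - 3q_D = 0, giving q_D = 33/2.
Then q_F = (91 - 3·(33/2))/6 = 83/12.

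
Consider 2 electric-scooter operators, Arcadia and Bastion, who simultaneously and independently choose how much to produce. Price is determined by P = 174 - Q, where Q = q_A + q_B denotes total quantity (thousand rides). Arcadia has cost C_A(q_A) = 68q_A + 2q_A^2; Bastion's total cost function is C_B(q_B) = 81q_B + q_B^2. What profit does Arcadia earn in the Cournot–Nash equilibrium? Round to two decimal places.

621.33

Arcadia's profit: π_A = (174 - Q)q_A - (68q_A + 2q_A²). Setting ∂π_A/∂q_A = 0: 106 - 6q_A - (q_B) = 0.
Bastion's profit: π_B = (174 - Q)q_B - (81q_B + q_B²). Setting ∂π_B/∂q_B = 0: 93 - 4q_B - (q_A) = 0.
Best responses: q_A = (106 - q_B)/6, q_B = (93 - q_A)/4.
Substituting one into the other gives q_A = 331/23 and q_B = 452/23.
Price P = 174 - 783/23 = 139.9565.
Arcadia's profit: 139.9565·(331/23) - 68·(331/23) - 2(331/23)² = 621.3289.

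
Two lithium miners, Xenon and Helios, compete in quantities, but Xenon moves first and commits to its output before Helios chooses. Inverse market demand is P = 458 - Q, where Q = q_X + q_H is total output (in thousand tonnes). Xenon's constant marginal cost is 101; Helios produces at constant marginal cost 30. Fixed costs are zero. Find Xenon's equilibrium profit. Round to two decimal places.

10224.50

Solve by backward induction. Given q_X, the follower Helios maximises π_H = (458 - q_X - q_H)q_H - 30q_H.
Setting the follower's marginal profit to zero, 428 - q_X - 2q_H = 0, i.e. q_H = (428 - q_X)/2.
Xenon substitutes q_H(q_X) into its own profit: π_X = q_X(458 - q_X - (428 - q_X)/2) - 101q_X = (244 - (1/2)q_X)q_X - 101q_X.
The leader's first-order condition 143 - q_X = 0 yields q_X = 143.
Then q_H = (428 - 143)/2 = 285/2.
Price P = 458 - 571/2 = 345/2.
Xenon's profit: (345/2 - 101)·143 = 10224.5000.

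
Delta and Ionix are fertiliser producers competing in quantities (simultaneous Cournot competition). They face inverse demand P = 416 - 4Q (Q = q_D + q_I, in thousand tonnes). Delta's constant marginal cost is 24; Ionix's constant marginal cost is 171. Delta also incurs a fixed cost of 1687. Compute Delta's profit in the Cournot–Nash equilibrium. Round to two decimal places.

6383.03

Delta's profit: π_D = (416 - 4Q)q_D - (24q_D). Setting ∂π_D/∂q_D = 0: 392 - 8q_D - 4(q_I) = 0.
Ionix's profit: π_I = (416 - 4Q)q_I - (171q_I). Setting ∂π_I/∂q_I = 0: 245 - 8q_I - 4(q_D) = 0.
Rearranging gives the reaction functions q_D = (392 - 4q_I)/8 and q_I = (245 - 4q_D)/8.
Substituting one into the other gives q_D = 539/12 and q_I = 49/6.
Price P = 416 - 4·(637/12) = 611/3.
Delta's profit: (611/3 - 24)·(539/12) - 1687 = 6383.0278.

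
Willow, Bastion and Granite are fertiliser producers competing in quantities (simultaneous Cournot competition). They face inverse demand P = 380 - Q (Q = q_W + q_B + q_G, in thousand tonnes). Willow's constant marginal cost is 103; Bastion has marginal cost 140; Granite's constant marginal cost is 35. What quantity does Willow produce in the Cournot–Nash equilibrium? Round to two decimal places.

61.50

Willow's profit: π_W = (380 - Q)q_W - (103q_W). Setting ∂π_W/∂q_W = 0: 277 - 2q_W - (q_B + q_G) = 0.
Bastion's profit: π_B = (380 - Q)q_B - (140q_B). Setting ∂π_B/∂q_B = 0: 240 - 2q_B - (q_W + q_G) = 0.
Granite's first-order condition: 345 - 2q_G - (q_W + q_B) = 0.
Adding the 3 first-order conditions: 862 − 4Q = 0, so Q = 431/2.
Back-substituting: q_W = (277 − 431/2) = 123/2, q_B = (240 − 431/2) = 49/2, q_G = (345 − 431/2) = 259/2.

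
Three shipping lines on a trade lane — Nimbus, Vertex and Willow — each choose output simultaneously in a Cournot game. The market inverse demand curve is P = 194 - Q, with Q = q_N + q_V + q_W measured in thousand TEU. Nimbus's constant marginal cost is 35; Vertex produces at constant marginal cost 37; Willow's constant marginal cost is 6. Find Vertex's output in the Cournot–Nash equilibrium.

Nimbus's profit: π_N = (194 - Q)q_N - (35q_N). Setting ∂π_N/∂q_N = 0: 159 - 2q_N - (q_V + q_W) = 0.
Vertex's profit: π_V = (194 - Q)q_V - (37q_V). Setting ∂π_V/∂q_V = 0: 157 - 2q_V - (q_N + q_W) = 0.
Willow's profit: π_W = (194 - Q)q_W - (6q_W). Setting ∂π_W/∂q_W = 0: 188 - 2q_W - (q_N + q_V) = 0.
Adding the 3 conditions: 504 − 2Q − 2Q = 0, i.e. Q = 126.
Back-substituting: q_N = (159 − 126) = 33, q_V = (157 − 126) = 31, q_W = (188 − 126) = 62.

31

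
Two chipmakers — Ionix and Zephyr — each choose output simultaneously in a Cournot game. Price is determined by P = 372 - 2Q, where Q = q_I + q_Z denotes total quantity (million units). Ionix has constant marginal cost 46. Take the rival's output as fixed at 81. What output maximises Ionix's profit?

With the rival's output fixed at 81, Ionix's profit is π_I = (372 - 2·81 - 2q_I)q_I - (46q_I) = (210 - 2q_I)q_I - (46q_I).
∂π_I/∂q_I = 164 - 4q_I = 0, so q_I = 41.

41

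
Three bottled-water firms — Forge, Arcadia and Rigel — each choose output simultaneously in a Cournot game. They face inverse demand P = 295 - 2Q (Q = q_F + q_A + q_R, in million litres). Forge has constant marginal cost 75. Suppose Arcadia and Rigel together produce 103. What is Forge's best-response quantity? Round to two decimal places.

With rivals' combined output fixed at 103, Forge's profit is π_F = (295 - 2·103 - 2q_F)q_F - (75q_F) = (89 - 2q_F)q_F - (75q_F).
∂π_F/∂q_F = 14 - 4q_F = 0, so q_F = 7/2.

3.50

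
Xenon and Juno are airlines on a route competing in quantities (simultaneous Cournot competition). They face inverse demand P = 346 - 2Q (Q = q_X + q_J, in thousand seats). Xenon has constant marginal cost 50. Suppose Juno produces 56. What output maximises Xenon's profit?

With the rival's output fixed at 56, Xenon's profit is π_X = (346 - 2·56 - 2q_X)q_X - (50q_X) = (234 - 2q_X)q_X - (50q_X).
∂π_X/∂q_X = 184 - 4q_X = 0, so q_X = 46.

46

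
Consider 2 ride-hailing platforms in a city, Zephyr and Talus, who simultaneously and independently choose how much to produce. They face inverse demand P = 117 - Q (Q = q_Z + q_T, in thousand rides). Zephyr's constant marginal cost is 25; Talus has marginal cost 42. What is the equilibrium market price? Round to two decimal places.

Zephyr's profit: π_Z = (117 - Q)q_Z - (25q_Z). Setting ∂π_Z/∂q_Z = 0: 92 - 2q_Z - (q_T) = 0.
Talus's profit: π_T = (117 - Q)q_T - (42q_T). Setting ∂π_T/∂q_T = 0: 75 - 2q_T - (q_Z) = 0.
So q_Z = (92 - q_T)/2 and q_T = (75 - q_Z)/2.
Solving the pair: q_Z = 109/3, q_T = 58/3.
Total output Q = 167/3, so price P = 117 - 167/3 = 184/3.

61.33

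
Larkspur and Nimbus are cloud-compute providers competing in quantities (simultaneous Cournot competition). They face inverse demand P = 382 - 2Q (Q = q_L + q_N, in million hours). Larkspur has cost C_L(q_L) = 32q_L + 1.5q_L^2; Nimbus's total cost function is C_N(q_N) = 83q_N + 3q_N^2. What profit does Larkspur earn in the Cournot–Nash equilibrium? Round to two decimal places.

Larkspur's profit: π_L = (382 - 2Q)q_L - (32q_L + (3/2)q_L²). Setting ∂π_L/∂q_L = 0: 350 - 7q_L - 2(q_N) = 0.
Nimbus's first-order condition: 299 - 10q_N - 2(q_L) = 0.
Rearranging gives the reaction functions q_L = (350 - 2q_N)/7 and q_N = (299 - 2q_L)/10.
Substituting one into the other gives q_L = 1451/33 and q_N = 1393/66.
Price P = 382 - 2·65.0758 = 251.8485.
Larkspur's profit: 251.8485·(1451/33) - 32·(1451/33) - (3/2)(1451/33)² = 6766.6699.

6766.67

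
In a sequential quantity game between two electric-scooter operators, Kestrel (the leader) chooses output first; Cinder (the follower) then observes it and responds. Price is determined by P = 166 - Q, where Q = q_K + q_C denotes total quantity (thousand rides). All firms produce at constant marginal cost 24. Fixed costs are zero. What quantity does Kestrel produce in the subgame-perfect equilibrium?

71

Solve by backward induction. Given q_K, the follower Cinder maximises π_C = (166 - q_K - q_C)q_C - 24q_C.
Follower FOC: 142 - q_K - 2q_C = 0, so q_C(q_K) = (142 - q_K)/2.
Kestrel substitutes q_C(q_K) into its own profit: π_K = q_K(166 - q_K - (142 - q_K)/2) - 24q_K = (95 - (1/2)q_K)q_K - 24q_K.
Maximising: ∂π_K/∂q_K = 71 - q_K = 0, giving q_K = 71.
Then q_C = (142 - 71)/2 = 71/2.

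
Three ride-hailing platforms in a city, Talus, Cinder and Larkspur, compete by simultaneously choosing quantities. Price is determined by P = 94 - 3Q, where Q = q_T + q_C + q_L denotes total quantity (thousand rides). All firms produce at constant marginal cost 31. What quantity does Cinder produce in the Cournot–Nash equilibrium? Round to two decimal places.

5.25

Each firm earns π_i = (94 - 3Q)q_i - 31q_i.
First-order condition (treating rivals' output as given): 63 - 6q_i - 3·Σ_{j≠i} q_j = 0.
With identical firms every q_j equals q_i, so Σ_{j≠i} q_j = 2q_i and 63 = 12q_i, giving q_i = 21/4.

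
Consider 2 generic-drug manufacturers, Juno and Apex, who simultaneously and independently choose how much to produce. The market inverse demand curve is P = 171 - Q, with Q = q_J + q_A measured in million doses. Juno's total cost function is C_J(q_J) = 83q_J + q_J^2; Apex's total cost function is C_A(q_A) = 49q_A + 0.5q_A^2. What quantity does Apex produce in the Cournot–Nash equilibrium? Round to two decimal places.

36.36

Juno's profit: π_J = (171 - Q)q_J - (83q_J + q_J²). Setting ∂π_J/∂q_J = 0: 88 - 4q_J - (q_A) = 0.
Apex's profit: π_A = (171 - Q)q_A - (49q_A + (1/2)q_A²). Setting ∂π_A/∂q_A = 0: 122 - 3q_A - (q_J) = 0.
So q_J = (88 - q_A)/4 and q_A = (122 - q_J)/3.
Solving the pair: q_J = 142/11, q_A = 400/11.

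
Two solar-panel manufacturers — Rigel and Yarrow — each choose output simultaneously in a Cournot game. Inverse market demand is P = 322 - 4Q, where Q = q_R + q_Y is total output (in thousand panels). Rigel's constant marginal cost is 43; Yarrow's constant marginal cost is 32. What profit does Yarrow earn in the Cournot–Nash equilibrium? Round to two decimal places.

2516.69

Rigel's profit: π_R = (322 - 4Q)q_R - (43q_R). Setting ∂π_R/∂q_R = 0: 279 - 8q_R - 4(q_Y) = 0.
Yarrow's first-order condition: 290 - 8q_Y - 4(q_R) = 0.
Rearranging gives the reaction functions q_R = (279 - 4q_Y)/8 and q_Y = (290 - 4q_R)/8.
Substituting one into the other gives q_R = 67/3 and q_Y = 301/12.
Price P = 322 - 4·(569/12) = 397/3.
Yarrow's profit: (397/3 - 32)·(301/12) = 2516.6944.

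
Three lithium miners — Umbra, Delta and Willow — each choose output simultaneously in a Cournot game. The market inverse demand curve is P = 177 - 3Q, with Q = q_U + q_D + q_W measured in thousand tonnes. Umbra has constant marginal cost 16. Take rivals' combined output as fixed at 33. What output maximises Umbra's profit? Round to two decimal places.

With rivals' combined output fixed at 33, Umbra's profit is π_U = (177 - 3·33 - 3q_U)q_U - (16q_U) = (78 - 3q_U)q_U - (16q_U).
∂π_U/∂q_U = 62 - 6q_U = 0, so q_U = 31/3.

10.33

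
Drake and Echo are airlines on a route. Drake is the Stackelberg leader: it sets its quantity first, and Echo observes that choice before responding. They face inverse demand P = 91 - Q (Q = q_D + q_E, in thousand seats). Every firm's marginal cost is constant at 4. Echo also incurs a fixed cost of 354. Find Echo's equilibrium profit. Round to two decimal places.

119.06

Solve by backward induction. Given q_D, the follower Echo maximises π_E = (91 - q_D - q_E)q_E - 4q_E.
Setting the follower's marginal profit to zero, 87 - q_D - 2q_E = 0, i.e. q_E = (87 - q_D)/2.
Drake substitutes q_E(q_D) into its own profit: π_D = q_D(91 - q_D - (87 - q_D)/2) - 4q_D = (95/2 - (1/2)q_D)q_D - 4q_D.
Maximising: ∂π_D/∂q_D = 87/2 - q_D = 0, giving q_D = 87/2.
Then q_E = (87 - 87/2)/2 = 87/4.
Price P = 91 - 261/4 = 103/4.
Echo's profit: (103/4 - 4)·(87/4) - 354 = 1905/16.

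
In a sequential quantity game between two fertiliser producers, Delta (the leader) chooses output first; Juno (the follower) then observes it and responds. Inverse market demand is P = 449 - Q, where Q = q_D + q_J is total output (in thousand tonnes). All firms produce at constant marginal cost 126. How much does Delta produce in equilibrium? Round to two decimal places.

Solve by backward induction. Given q_D, the follower Juno maximises π_J = (449 - q_D - q_J)q_J - 126q_J.
Setting the follower's marginal profit to zero, 323 - q_D - 2q_J = 0, i.e. q_J = (323 - q_D)/2.
Delta substitutes q_J(q_D) into its own profit: π_D = q_D(449 - q_D - (323 - q_D)/2) - 126q_D = (575/2 - (1/2)q_D)q_D - 126q_D.
Maximising: ∂π_D/∂q_D = 323/2 - q_D = 0, giving q_D = 323/2.
Then q_J = (323 - 323/2)/2 = 323/4.

161.50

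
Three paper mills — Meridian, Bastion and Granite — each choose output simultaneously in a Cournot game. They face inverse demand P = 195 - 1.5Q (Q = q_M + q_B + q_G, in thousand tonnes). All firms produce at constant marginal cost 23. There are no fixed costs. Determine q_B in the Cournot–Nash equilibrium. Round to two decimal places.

28.67

A representative firm's profit is π_i = q_i(195 - 1.5Q) - 23q_i.
First-order condition (treating rivals' output as given): 172 - 3q_i - (3/2)·Σ_{j≠i} q_j = 0.
By symmetry each firm produces the same amount; substituting Σ_{j≠i} q_j = 2q_i yields q_i = 172/6 = 86/3.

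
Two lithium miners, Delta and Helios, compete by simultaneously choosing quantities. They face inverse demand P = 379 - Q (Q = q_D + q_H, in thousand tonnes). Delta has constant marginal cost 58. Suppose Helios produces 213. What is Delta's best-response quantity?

54

With the rival's output fixed at 213, Delta's profit is π_D = (379 - 213 - q_D)q_D - (58q_D) = (166 - q_D)q_D - (58q_D).
∂π_D/∂q_D = 108 - 2q_D = 0, so q_D = 54.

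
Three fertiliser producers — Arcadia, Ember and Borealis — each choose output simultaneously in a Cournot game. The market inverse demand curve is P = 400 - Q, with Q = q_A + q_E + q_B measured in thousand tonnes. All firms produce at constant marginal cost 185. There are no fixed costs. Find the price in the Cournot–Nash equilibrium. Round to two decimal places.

238.75

A representative firm's profit is π_i = q_i(400 - Q) - 185q_i.
Setting ∂π_i/∂q_i = 0 with rivals' quantities fixed: 215 - 2q_i - Σ_{j≠i} q_j = 0.
By symmetry each firm produces the same amount; substituting Σ_{j≠i} q_j = 2q_i yields q_i = 215/4.
Total output Q = 645/4, so price P = 400 - 645/4 = 955/4.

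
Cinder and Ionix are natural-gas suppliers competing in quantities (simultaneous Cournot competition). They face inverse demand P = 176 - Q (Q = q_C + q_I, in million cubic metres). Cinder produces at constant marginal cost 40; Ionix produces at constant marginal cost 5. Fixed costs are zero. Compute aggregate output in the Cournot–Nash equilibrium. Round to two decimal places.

Cinder's profit: π_C = (176 - Q)q_C - (40q_C). Setting ∂π_C/∂q_C = 0: 136 - 2q_C - (q_I) = 0.
Ionix's profit: π_I = (176 - Q)q_I - (5q_I). Setting ∂π_I/∂q_I = 0: 171 - 2q_I - (q_C) = 0.
So q_C = (136 - q_I)/2 and q_I = (171 - q_C)/2.
Solving the pair: q_C = 101/3, q_I = 206/3.
Total output Q = 101/3 + 206/3 = 307/3.

102.33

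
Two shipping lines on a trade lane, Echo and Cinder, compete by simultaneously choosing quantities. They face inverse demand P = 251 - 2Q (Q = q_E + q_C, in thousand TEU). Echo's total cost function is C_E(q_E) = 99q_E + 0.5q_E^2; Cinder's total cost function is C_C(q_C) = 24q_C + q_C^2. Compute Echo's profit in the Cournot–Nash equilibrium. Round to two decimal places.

Echo's profit: π_E = (251 - 2Q)q_E - (99q_E + (1/2)q_E²). Setting ∂π_E/∂q_E = 0: 152 - 5q_E - 2(q_C) = 0.
Cinder's profit: π_C = (251 - 2Q)q_C - (24q_C + q_C²). Setting ∂π_C/∂q_C = 0: 227 - 6q_C - 2(q_E) = 0.
Rearranging gives the reaction functions q_E = (152 - 2q_C)/5 and q_C = (227 - 2q_E)/6.
Solving the pair: q_E = 229/13, q_C = 831/26.
Price P = 251 - 2·(1289/26) = 1974/13.
Echo's profit: (1974/13)·(229/13) - 99·(229/13) - (1/2)(229/13)² = 775.7544.

775.75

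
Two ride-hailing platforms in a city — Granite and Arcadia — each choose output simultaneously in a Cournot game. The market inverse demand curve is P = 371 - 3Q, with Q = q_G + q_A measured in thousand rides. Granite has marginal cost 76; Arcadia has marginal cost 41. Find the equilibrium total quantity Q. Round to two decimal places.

69.44

Granite's profit: π_G = (371 - 3Q)q_G - (76q_G). Setting ∂π_G/∂q_G = 0: 295 - 6q_G - 3(q_A) = 0.
Arcadia's first-order condition: 330 - 6q_A - 3(q_G) = 0.
Best responses: q_G = (295 - 3q_A)/6, q_A = (330 - 3q_G)/6.
Solving the pair: q_G = 260/9, q_A = 365/9.
Total output Q = 260/9 + 365/9 = 625/9.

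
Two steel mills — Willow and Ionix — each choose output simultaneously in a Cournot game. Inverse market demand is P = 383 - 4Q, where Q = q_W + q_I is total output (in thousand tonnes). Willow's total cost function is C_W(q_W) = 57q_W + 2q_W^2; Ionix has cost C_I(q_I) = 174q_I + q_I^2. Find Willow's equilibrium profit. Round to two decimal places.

Willow's profit: π_W = (383 - 4Q)q_W - (57q_W + 2q_W²). Setting ∂π_W/∂q_W = 0: 326 - 12q_W - 4(q_I) = 0.
Ionix's first-order condition: 209 - 10q_I - 4(q_W) = 0.
Rearranging gives the reaction functions q_W = (326 - 4q_I)/12 and q_I = (209 - 4q_W)/10.
Solving the pair: q_W = 303/13, q_I = 301/26.
Price P = 383 - 4·(907/26) = 243.4615.
Willow's profit: 243.4615·(303/13) - 57·(303/13) - 2(303/13)² = 3259.4911.

3259.49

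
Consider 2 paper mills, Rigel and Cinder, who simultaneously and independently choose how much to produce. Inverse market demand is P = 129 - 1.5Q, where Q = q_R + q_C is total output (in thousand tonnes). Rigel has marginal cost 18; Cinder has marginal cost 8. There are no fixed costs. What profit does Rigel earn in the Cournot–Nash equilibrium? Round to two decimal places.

Rigel's profit: π_R = (129 - 1.5Q)q_R - (18q_R). Setting ∂π_R/∂q_R = 0: 111 - 3q_R - (3/2)(q_C) = 0.
Cinder's profit: π_C = (129 - 1.5Q)q_C - (8q_C). Setting ∂π_C/∂q_C = 0: 121 - 3q_C - (3/2)(q_R) = 0.
Best responses: q_R = (111 - (3/2)q_C)/3, q_C = (121 - (3/2)q_R)/3.
Substituting one into the other gives q_R = 202/9 and q_C = 262/9.
Price P = 129 - (3/2)·(464/9) = 155/3.
Rigel's profit: (155/3 - 18)·(202/9) = 755.6296.

755.63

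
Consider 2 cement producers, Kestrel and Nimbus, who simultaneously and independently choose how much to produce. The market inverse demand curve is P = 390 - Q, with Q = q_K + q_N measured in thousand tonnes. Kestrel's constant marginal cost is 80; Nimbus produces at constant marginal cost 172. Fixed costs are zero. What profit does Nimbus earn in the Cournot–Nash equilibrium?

Kestrel's profit: π_K = (390 - Q)q_K - (80q_K). Setting ∂π_K/∂q_K = 0: 310 - 2q_K - (q_N) = 0.
Nimbus's first-order condition: 218 - 2q_N - (q_K) = 0.
Rearranging gives the reaction functions q_K = (310 - q_N)/2 and q_N = (218 - q_K)/2.
Substituting one into the other gives q_K = 134 and q_N = 42.
Price P = 390 - 176 = 214.
Nimbus's profit: (214 - 172)·42 = 1764.

1764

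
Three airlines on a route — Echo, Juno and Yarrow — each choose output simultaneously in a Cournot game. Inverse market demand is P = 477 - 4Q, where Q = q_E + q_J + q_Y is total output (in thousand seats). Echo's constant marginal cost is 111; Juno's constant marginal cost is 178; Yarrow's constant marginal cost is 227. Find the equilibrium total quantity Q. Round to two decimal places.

Echo's profit: π_E = (477 - 4Q)q_E - (111q_E). Setting ∂π_E/∂q_E = 0: 366 - 8q_E - 4(q_J + q_Y) = 0.
Juno's first-order condition: 299 - 8q_J - 4(q_E + q_Y) = 0.
Yarrow's first-order condition: 250 - 8q_Y - 4(q_E + q_J) = 0.
Adding the 3 first-order conditions: 915 − 16Q = 0, so Q = 915/16.
Back-substituting: q_E = (366 − 915/4)/4 = 549/16, q_J = (299 − 915/4)/4 = 281/16, q_Y = (250 − 915/4)/4 = 85/16.
Total output Q = 549/16 + 281/16 + 85/16 = 915/16.

57.19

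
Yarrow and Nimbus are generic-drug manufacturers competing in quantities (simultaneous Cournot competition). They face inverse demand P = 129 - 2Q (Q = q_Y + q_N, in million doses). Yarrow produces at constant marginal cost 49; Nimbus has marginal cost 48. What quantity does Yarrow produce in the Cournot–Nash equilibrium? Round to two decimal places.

Yarrow's profit: π_Y = (129 - 2Q)q_Y - (49q_Y). Setting ∂π_Y/∂q_Y = 0: 80 - 4q_Y - 2(q_N) = 0.
Nimbus's profit: π_N = (129 - 2Q)q_N - (48q_N). Setting ∂π_N/∂q_N = 0: 81 - 4q_N - 2(q_Y) = 0.
Rearranging gives the reaction functions q_Y = (80 - 2q_N)/4 and q_N = (81 - 2q_Y)/4.
Substituting one into the other gives q_Y = 79/6 and q_N = 41/3.

13.17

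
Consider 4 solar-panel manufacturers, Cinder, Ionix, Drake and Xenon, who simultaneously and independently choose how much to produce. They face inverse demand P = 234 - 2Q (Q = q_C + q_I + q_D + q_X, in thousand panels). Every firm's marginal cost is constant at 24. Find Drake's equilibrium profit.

882

Each firm earns π_i = (234 - 2Q)q_i - 24q_i.
First-order condition (treating rivals' output as given): 210 - 4q_i - 2·Σ_{j≠i} q_j = 0.
By symmetry each firm produces the same amount; substituting Σ_{j≠i} q_j = 3q_i yields q_i = 210/10 = 21.
Price P = 234 - 2·84 = 66.
Drake's profit: (66 - 24)·21 = 882.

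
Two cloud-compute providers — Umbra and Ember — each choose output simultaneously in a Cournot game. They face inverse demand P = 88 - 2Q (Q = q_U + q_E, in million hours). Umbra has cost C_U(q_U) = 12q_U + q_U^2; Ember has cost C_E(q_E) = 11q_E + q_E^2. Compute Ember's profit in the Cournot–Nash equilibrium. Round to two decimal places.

281.54

Umbra's profit: π_U = (88 - 2Q)q_U - (12q_U + q_U²). Setting ∂π_U/∂q_U = 0: 76 - 6q_U - 2(q_E) = 0.
Ember's profit: π_E = (88 - 2Q)q_E - (11q_E + q_E²). Setting ∂π_E/∂q_E = 0: 77 - 6q_E - 2(q_U) = 0.
Best responses: q_U = (76 - 2q_E)/6, q_E = (77 - 2q_U)/6.
Solving the pair: q_U = 151/16, q_E = 155/16.
Price P = 88 - 2·(153/8) = 199/4.
Ember's profit: (199/4)·(155/16) - 11·(155/16) - (155/16)² = 281.5430.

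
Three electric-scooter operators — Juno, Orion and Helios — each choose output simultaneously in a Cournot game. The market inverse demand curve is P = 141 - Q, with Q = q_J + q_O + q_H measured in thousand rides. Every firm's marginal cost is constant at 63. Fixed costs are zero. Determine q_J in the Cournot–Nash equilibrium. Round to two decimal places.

A representative firm's profit is π_i = q_i(141 - Q) - 63q_i.
Setting ∂π_i/∂q_i = 0 with rivals' quantities fixed: 78 - 2q_i - Σ_{j≠i} q_j = 0.
By symmetry each firm produces the same amount; substituting Σ_{j≠i} q_j = 2q_i yields q_i = 78/4 = 39/2.

19.50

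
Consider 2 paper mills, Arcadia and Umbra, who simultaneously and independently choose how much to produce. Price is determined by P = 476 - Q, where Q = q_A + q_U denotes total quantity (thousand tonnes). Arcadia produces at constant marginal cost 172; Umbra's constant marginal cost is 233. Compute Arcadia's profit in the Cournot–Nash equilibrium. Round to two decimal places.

14802.78

Arcadia's profit: π_A = (476 - Q)q_A - (172q_A). Setting ∂π_A/∂q_A = 0: 304 - 2q_A - (q_U) = 0.
Umbra's first-order condition: 243 - 2q_U - (q_A) = 0.
Best responses: q_A = (304 - q_U)/2, q_U = (243 - q_A)/2.
Substituting one into the other gives q_A = 365/3 and q_U = 182/3.
Price P = 476 - 547/3 = 881/3.
Arcadia's profit: (881/3 - 172)·(365/3) = 14802.7778.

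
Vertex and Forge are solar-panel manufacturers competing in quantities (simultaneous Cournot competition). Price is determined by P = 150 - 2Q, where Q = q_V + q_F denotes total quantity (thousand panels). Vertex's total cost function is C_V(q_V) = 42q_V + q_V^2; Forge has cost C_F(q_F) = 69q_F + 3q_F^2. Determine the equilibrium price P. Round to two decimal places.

107.57

Vertex's profit: π_V = (150 - 2Q)q_V - (42q_V + q_V²). Setting ∂π_V/∂q_V = 0: 108 - 6q_V - 2(q_F) = 0.
Forge's profit: π_F = (150 - 2Q)q_F - (69q_F + 3q_F²). Setting ∂π_F/∂q_F = 0: 81 - 10q_F - 2(q_V) = 0.
So q_V = (108 - 2q_F)/6 and q_F = (81 - 2q_V)/10.
Substituting one into the other gives q_V = 459/28 and q_F = 135/28.
Total output Q = 297/14, so price P = 150 - 2·(297/14) = 753/7.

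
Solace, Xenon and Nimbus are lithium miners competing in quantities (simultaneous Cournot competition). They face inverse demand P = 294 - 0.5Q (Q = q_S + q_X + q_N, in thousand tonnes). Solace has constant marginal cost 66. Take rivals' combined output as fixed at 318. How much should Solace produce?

69

With rivals' combined output fixed at 318, Solace's profit is π_S = (294 - (1/2)·318 - (1/2)q_S)q_S - (66q_S) = (135 - (1/2)q_S)q_S - (66q_S).
∂π_S/∂q_S = 69 - q_S = 0, so q_S = 69.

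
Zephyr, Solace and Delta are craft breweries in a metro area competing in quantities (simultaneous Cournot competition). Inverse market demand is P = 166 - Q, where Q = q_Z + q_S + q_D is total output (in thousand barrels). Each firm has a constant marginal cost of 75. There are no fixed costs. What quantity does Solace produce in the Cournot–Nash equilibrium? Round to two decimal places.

22.75

Each firm earns π_i = (166 - Q)q_i - 75q_i.
First-order condition (treating rivals' output as given): 91 - 2q_i - Σ_{j≠i} q_j = 0.
With identical firms every q_j equals q_i, so Σ_{j≠i} q_j = 2q_i and 91 = 4q_i, giving q_i = 91/4.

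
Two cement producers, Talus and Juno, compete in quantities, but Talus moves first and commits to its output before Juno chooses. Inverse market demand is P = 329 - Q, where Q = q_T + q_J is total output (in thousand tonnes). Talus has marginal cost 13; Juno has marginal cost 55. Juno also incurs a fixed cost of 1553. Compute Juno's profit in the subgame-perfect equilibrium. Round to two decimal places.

703.25

The follower Juno best-responds to any q_T: π_J = (329 - Q)q_J - 55q_J.
Setting the follower's marginal profit to zero, 274 - q_T - 2q_J = 0, i.e. q_J = (274 - q_T)/2.
Talus substitutes q_J(q_T) into its own profit: π_T = q_T(329 - q_T - (274 - q_T)/2) - 13q_T = (192 - (1/2)q_T)q_T - 13q_T.
The leader's first-order condition 179 - q_T = 0 yields q_T = 179.
Then q_J = (274 - 179)/2 = 95/2.
Price P = 329 - 453/2 = 205/2.
Juno's profit: (205/2 - 55)·(95/2) - 1553 = 703.2500.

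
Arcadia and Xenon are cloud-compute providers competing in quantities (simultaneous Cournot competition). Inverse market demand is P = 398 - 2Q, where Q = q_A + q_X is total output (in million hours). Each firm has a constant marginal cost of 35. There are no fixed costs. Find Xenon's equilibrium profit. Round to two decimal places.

A representative firm's profit is π_i = q_i(398 - 2Q) - 35q_i.
Setting ∂π_i/∂q_i = 0 with rivals' quantities fixed: 363 - 4q_i - 2q_j = 0.
With identical firms every q_j equals q_i, so q_j = q_i and 363 = 6q_i, giving q_i = 121/2.
Price P = 398 - 2·121 = 156.
Xenon's profit: (156 - 35)·(121/2) = 7320.5000.

7320.50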